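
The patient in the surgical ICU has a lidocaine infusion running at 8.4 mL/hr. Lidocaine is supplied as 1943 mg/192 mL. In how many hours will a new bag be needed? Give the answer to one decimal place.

22.9 hours

Duration = 192 mL ÷ 8.4 mL/hr = 22.85714 hr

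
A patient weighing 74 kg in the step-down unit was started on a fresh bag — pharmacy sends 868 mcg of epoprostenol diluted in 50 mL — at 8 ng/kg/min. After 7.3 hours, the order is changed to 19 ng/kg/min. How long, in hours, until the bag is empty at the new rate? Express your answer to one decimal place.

Initial rate:
Dose = 8 ng/kg/min × 74 kg = 592 ng/min
592 ng/min × 60 min/hr = 35520 ng/hr
Concentration = 868 mcg ÷ 50 mL = 17.36 mcg/mL = 17360 ng/mL
Rate = 35520 ng/hr ÷ 17360 ng/mL = 2.046083 mL/hr
Volume infused so far = 2.046083 mL/hr × 7.3 hr = 14.93641 mL
Volume remaining = 50 − 14.93641 = 35.06359 mL
New rate:
Dose = 19 ng/kg/min × 74 kg = 1406 ng/min
1406 ng/min × 60 min/hr = 84360 ng/hr
Rate = 84360 ng/hr ÷ 17360 ng/mL = 4.859447 mL/hr
Time remaining = 35.06359 mL ÷ 4.859447 mL/hr = 7.215552 hr

7.2 hours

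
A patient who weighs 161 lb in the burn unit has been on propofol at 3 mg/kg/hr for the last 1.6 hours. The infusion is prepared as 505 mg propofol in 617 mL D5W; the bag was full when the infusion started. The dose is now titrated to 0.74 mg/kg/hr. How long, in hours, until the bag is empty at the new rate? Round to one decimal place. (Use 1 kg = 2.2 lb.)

2.8 hours

Initial rate:
Weight = 161 lb ÷ 2.2 lb/kg = 73.18182 kg
Dose = 3 mg/kg/hr × 73.18182 kg = 219.5455 mg/hr
Concentration = 505 mg ÷ 617 mL = 0.8184765 mg/mL
Rate = 219.5455 mg/hr ÷ 0.8184765 mg/mL = 268.2367 mL/hr
Volume infused so far = 268.2367 mL/hr × 1.6 hr = 429.1788 mL
Volume remaining = 617 − 429.1788 = 187.8212 mL
New rate:
Dose = 0.74 mg/kg/hr × 73.18182 kg = 54.15455 mg/hr
Rate = 54.15455 mg/hr ÷ 0.8184765 mg/mL = 66.16506 mL/hr
Time remaining = 187.8212 mL ÷ 66.16506 mL/hr = 2.838677 hr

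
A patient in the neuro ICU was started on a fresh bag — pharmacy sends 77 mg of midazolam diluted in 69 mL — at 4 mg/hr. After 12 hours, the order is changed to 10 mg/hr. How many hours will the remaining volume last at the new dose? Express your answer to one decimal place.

Initial rate:
Concentration = 77 mg ÷ 69 mL = 1.115942 mg/mL
Rate = 4 mg/hr ÷ 1.115942 mg/mL = 3.584416 mL/hr
Volume infused so far = 3.584416 mL/hr × 12 hr = 43.01299 mL
Volume remaining = 69 − 43.01299 = 25.98701 mL
New rate:
Rate = 10 mg/hr ÷ 1.115942 mg/mL = 8.961039 mL/hr
Time remaining = 25.98701 mL ÷ 8.961039 mL/hr = 2.9 hr

2.9 hours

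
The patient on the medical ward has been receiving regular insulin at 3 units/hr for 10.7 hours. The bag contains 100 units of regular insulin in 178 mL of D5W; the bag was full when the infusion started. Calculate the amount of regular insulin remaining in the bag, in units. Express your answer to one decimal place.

67.9 units

Concentration = 100 units ÷ 178 mL = 0.5617978 units/mL
Rate = 3 units/hr ÷ 0.5617978 units/mL = 5.34 mL/hr
Volume infused = 5.34 mL/hr × 10.7 hr = 57.138 mL
Volume remaining = 178 − 57.138 = 120.862 mL
Drug remaining = 120.862 mL × 0.5617978 units/mL = 67.9 units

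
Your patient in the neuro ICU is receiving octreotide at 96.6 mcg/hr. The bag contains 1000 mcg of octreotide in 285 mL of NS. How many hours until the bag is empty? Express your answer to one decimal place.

10.4 hours

Concentration = 1000 mcg ÷ 285 mL = 3.508772 mcg/mL
Rate = 96.6 mcg/hr ÷ 3.508772 mcg/mL = 27.531 mL/hr
Duration = 285 mL ÷ 27.531 mL/hr = 10.35197 hr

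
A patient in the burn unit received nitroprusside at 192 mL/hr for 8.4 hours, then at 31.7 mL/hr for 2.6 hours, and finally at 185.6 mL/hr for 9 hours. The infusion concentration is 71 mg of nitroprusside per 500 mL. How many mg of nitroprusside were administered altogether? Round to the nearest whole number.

478 mg

Concentration = 71 mg ÷ 500 mL = 0.142 mg/mL
Stage 1: 192 mL/hr × 8.4 hr = 1612.8 mL → 1612.8 mL × 0.142 mg/mL = 229.0176 mg
Stage 2: 31.7 mL/hr × 2.6 hr = 82.42 mL → 82.42 mL × 0.142 mg/mL = 11.70364 mg
Stage 3: 185.6 mL/hr × 9 hr = 1670.4 mL → 1670.4 mL × 0.142 mg/mL = 237.1968 mg
Total = 229.0176 + 11.70364 + 237.1968 = 477.918 mg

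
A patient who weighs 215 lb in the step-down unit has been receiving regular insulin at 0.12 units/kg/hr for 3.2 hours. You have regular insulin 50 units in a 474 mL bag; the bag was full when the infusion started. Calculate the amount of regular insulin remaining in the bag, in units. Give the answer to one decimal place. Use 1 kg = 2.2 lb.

12.5 units

Weight = 215 lb ÷ 2.2 lb/kg = 97.72727 kg
Dose = 0.12 units/kg/hr × 97.72727 kg = 11.72727 units/hr
Concentration = 50 units ÷ 474 mL = 0.1054852 units/mL
Rate = 11.72727 units/hr ÷ 0.1054852 units/mL = 111.1745 mL/hr
Volume infused = 111.1745 mL/hr × 3.2 hr = 355.7585 mL
Volume remaining = 474 − 355.7585 = 118.2415 mL
Drug remaining = 118.2415 mL × 0.1054852 units/mL = 12.47273 units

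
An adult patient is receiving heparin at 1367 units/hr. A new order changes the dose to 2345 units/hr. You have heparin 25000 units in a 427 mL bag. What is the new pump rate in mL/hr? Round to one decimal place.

40.1 mL/hr

Concentration = 25000 units ÷ 427 mL = 58.54801 units/mL
Rate = 2345 units/hr ÷ 58.54801 units/mL = 40.0526 mL/hr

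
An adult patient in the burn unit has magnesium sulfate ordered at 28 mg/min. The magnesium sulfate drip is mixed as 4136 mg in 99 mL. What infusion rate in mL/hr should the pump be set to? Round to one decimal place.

40.2 mL/hr

28 mg/min × 60 min/hr = 1680 mg/hr
Concentration = 4136 mg ÷ 99 mL = 41.77778 mg/mL
Rate = 1680 mg/hr ÷ 41.77778 mg/mL = 40.21277 mL/hr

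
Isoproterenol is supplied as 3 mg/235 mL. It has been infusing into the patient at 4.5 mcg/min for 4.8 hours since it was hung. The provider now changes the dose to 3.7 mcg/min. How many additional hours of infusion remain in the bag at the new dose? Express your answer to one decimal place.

Initial rate:
4.5 mcg/min × 60 min/hr = 270 mcg/hr
Concentration = 3 mg ÷ 235 mL = 0.01276596 mg/mL = 12.76596 mcg/mL
Rate = 270 mcg/hr ÷ 12.76596 mcg/mL = 21.15 mL/hr
Volume infused so far = 21.15 mL/hr × 4.8 hr = 101.52 mL
Volume remaining = 235 − 101.52 = 133.48 mL
New rate:
3.7 mcg/min × 60 min/hr = 222 mcg/hr
Rate = 222 mcg/hr ÷ 12.76596 mcg/mL = 17.39 mL/hr
Time remaining = 133.48 mL ÷ 17.39 mL/hr = 7.675676 hr

7.7 hours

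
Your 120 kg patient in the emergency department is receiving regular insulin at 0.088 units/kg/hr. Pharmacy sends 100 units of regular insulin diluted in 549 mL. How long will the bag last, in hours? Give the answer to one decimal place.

Dose = 0.088 units/kg/hr × 120 kg = 10.56 units/hr
Concentration = 100 units ÷ 549 mL = 0.1821494 units/mL
Rate = 10.56 units/hr ÷ 0.1821494 units/mL = 57.9744 mL/hr
Duration = 549 mL ÷ 57.9744 mL/hr = 9.469697 hr

9.5 hours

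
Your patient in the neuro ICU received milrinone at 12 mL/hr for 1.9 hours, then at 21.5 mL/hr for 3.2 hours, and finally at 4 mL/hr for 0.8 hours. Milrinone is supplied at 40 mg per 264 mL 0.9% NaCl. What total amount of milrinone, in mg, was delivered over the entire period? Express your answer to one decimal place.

14.4 mg

Concentration = 40 mg ÷ 264 mL = 0.1515152 mg/mL
Stage 1: 12 mL/hr × 1.9 hr = 22.8 mL → 22.8 mL × 0.1515152 mg/mL = 3.454545 mg
Stage 2: 21.5 mL/hr × 3.2 hr = 68.8 mL → 68.8 mL × 0.1515152 mg/mL = 10.42424 mg
Stage 3: 4 mL/hr × 0.8 hr = 3.2 mL → 3.2 mL × 0.1515152 mg/mL = 0.4848485 mg
Total = 3.454545 + 10.42424 + 0.4848485 = 14.36364 mg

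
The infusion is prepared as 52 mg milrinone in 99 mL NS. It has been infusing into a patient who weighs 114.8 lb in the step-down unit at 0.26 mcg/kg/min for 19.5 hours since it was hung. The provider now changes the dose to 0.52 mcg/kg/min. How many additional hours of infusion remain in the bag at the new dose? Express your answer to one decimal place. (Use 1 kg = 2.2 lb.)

Initial rate:
Weight = 114.8 lb ÷ 2.2 lb/kg = 52.18182 kg
Dose = 0.26 mcg/kg/min × 52.18182 kg = 13.56727 mcg/min
13.56727 mcg/min × 60 min/hr = 814.0364 mcg/hr
Concentration = 52 mg ÷ 99 mL = 0.5252525 mg/mL = 525.2525 mcg/mL
Rate = 814.0364 mcg/hr ÷ 525.2525 mcg/mL = 1.5498 mL/hr
Volume infused so far = 1.5498 mL/hr × 19.5 hr = 30.2211 mL
Volume remaining = 99 − 30.2211 = 68.7789 mL
New rate:
Dose = 0.52 mcg/kg/min × 52.18182 kg = 27.13455 mcg/min
27.13455 mcg/min × 60 min/hr = 1628.073 mcg/hr
Rate = 1628.073 mcg/hr ÷ 525.2525 mcg/mL = 3.0996 mL/hr
Time remaining = 68.7789 mL ÷ 3.0996 mL/hr = 22.18961 hr

22.2 hours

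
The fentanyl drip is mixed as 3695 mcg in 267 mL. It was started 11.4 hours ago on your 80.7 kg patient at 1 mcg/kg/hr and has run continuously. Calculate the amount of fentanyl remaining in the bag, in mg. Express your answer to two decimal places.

Dose = 1 mcg/kg/hr × 80.7 kg = 80.7 mcg/hr
Concentration = 3695 mcg ÷ 267 mL = 13.83895 mcg/mL
Rate = 80.7 mcg/hr ÷ 13.83895 mcg/mL = 5.831367 mL/hr
Volume infused = 5.831367 mL/hr × 11.4 hr = 66.47758 mL
Volume remaining = 267 − 66.47758 = 200.5224 mL
Drug remaining = 200.5224 mL × 13.83895 mcg/mL = 2775.02 mcg = 2.77502 mg

2.78 mg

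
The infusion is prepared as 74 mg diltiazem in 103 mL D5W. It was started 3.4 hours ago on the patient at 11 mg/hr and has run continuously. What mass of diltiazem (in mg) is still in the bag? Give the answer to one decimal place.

36.6 mg

Concentration = 74 mg ÷ 103 mL = 0.7184466 mg/mL
Rate = 11 mg/hr ÷ 0.7184466 mg/mL = 15.31081 mL/hr
Volume infused = 15.31081 mL/hr × 3.4 hr = 52.05676 mL
Volume remaining = 103 − 52.05676 = 50.94324 mL
Drug remaining = 50.94324 mL × 0.7184466 mg/mL = 36.6 mg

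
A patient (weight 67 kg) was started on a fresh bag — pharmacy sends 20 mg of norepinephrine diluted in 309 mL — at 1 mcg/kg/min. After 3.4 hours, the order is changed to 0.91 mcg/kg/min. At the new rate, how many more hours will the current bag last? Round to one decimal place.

Initial rate:
Dose = 1 mcg/kg/min × 67 kg = 67 mcg/min
67 mcg/min × 60 min/hr = 4020 mcg/hr
Concentration = 20 mg ÷ 309 mL = 0.06472492 mg/mL = 64.72492 mcg/mL
Rate = 4020 mcg/hr ÷ 64.72492 mcg/mL = 62.109 mL/hr
Volume infused so far = 62.109 mL/hr × 3.4 hr = 211.1706 mL
Volume remaining = 309 − 211.1706 = 97.8294 mL
New rate:
Dose = 0.91 mcg/kg/min × 67 kg = 60.97 mcg/min
60.97 mcg/min × 60 min/hr = 3658.2 mcg/hr
Rate = 3658.2 mcg/hr ÷ 64.72492 mcg/mL = 56.51919 mL/hr
Time remaining = 97.8294 mL ÷ 56.51919 mL/hr = 1.730906 hr

1.7 hours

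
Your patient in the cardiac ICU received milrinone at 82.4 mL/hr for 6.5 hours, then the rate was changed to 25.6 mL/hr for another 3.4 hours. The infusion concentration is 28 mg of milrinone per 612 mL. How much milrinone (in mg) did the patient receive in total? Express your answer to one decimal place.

Concentration = 28 mg ÷ 612 mL = 0.04575163 mg/mL
Stage 1: 82.4 mL/hr × 6.5 hr = 535.6 mL → 535.6 mL × 0.04575163 mg/mL = 24.50458 mg
Stage 2: 25.6 mL/hr × 3.4 hr = 87.04 mL → 87.04 mL × 0.04575163 mg/mL = 3.982222 mg
Total = 24.50458 + 3.982222 = 28.4868 mg

28.5 mg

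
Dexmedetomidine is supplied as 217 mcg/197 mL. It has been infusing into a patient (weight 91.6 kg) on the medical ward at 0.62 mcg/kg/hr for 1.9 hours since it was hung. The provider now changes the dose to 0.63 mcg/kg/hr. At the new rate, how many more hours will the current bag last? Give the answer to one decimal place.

1.9 hours

Initial rate:
Dose = 0.62 mcg/kg/hr × 91.6 kg = 56.792 mcg/hr
Concentration = 217 mcg ÷ 197 mL = 1.101523 mcg/mL
Rate = 56.792 mcg/hr ÷ 1.101523 mcg/mL = 51.55771 mL/hr
Volume infused so far = 51.55771 mL/hr × 1.9 hr = 97.95966 mL
Volume remaining = 197 − 97.95966 = 99.04034 mL
New rate:
Dose = 0.63 mcg/kg/hr × 91.6 kg = 57.708 mcg/hr
Rate = 57.708 mcg/hr ÷ 1.101523 mcg/mL = 52.38929 mL/hr
Time remaining = 99.04034 mL ÷ 52.38929 mL/hr = 1.890469 hr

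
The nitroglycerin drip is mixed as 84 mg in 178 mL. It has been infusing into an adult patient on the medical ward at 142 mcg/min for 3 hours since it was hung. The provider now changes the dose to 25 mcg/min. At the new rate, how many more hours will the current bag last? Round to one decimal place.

Initial rate:
142 mcg/min × 60 min/hr = 8520 mcg/hr
Concentration = 84 mg ÷ 178 mL = 0.4719101 mg/mL = 471.9101 mcg/mL
Rate = 8520 mcg/hr ÷ 471.9101 mcg/mL = 18.05429 mL/hr
Volume infused so far = 18.05429 mL/hr × 3 hr = 54.16286 mL
Volume remaining = 178 − 54.16286 = 123.8371 mL
New rate:
25 mcg/min × 60 min/hr = 1500 mcg/hr
Rate = 1500 mcg/hr ÷ 471.9101 mcg/mL = 3.178571 mL/hr
Time remaining = 123.8371 mL ÷ 3.178571 mL/hr = 38.96 hr

39.0 hours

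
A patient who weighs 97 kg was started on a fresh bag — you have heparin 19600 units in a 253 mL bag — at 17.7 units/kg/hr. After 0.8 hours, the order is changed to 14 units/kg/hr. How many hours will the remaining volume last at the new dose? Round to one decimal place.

Initial rate:
Dose = 17.7 units/kg/hr × 97 kg = 1716.9 units/hr
Concentration = 19600 units ÷ 253 mL = 77.47036 units/mL
Rate = 1716.9 units/hr ÷ 77.47036 units/mL = 22.16203 mL/hr
Volume infused so far = 22.16203 mL/hr × 0.8 hr = 17.72962 mL
Volume remaining = 253 − 17.72962 = 235.2704 mL
New rate:
Dose = 14 units/kg/hr × 97 kg = 1358 units/hr
Rate = 1358 units/hr ÷ 77.47036 units/mL = 17.52929 mL/hr
Time remaining = 235.2704 mL ÷ 17.52929 mL/hr = 13.42156 hr

13.4 hours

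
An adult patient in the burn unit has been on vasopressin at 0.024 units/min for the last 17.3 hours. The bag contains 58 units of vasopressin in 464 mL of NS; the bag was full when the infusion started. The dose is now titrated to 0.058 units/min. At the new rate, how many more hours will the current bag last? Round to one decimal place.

9.5 hours

Initial rate:
0.024 units/min × 60 min/hr = 1.44 units/hr
Concentration = 58 units ÷ 464 mL = 0.125 units/mL
Rate = 1.44 units/hr ÷ 0.125 units/mL = 11.52 mL/hr
Volume infused so far = 11.52 mL/hr × 17.3 hr = 199.296 mL
Volume remaining = 464 − 199.296 = 264.704 mL
New rate:
0.058 units/min × 60 min/hr = 3.48 units/hr
Rate = 3.48 units/hr ÷ 0.125 units/mL = 27.84 mL/hr
Time remaining = 264.704 mL ÷ 27.84 mL/hr = 9.508046 hr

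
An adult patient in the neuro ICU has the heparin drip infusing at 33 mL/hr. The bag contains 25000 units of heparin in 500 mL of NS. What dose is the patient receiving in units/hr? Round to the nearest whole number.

1650 units/hr

Concentration = 25000 units ÷ 500 mL = 50 units/mL
Drug rate = 33 mL/hr × 50 units/mL = 1650 units/hr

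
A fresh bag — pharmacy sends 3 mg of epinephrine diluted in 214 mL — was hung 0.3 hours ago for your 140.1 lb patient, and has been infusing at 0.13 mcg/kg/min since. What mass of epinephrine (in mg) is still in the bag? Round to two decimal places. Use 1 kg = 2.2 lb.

2.85 mg

Weight = 140.1 lb ÷ 2.2 lb/kg = 63.68182 kg
Dose = 0.13 mcg/kg/min × 63.68182 kg = 8.278636 mcg/min
8.278636 mcg/min × 60 min/hr = 496.7182 mcg/hr
Concentration = 3 mg ÷ 214 mL = 0.01401869 mg/mL = 14.01869 mcg/mL
Rate = 496.7182 mcg/hr ÷ 14.01869 mcg/mL = 35.43256 mL/hr
Volume infused = 35.43256 mL/hr × 0.3 hr = 10.62977 mL
Volume remaining = 214 − 10.62977 = 203.3702 mL
Drug remaining = 203.3702 mL × 14.01869 mcg/mL = 2850.985 mcg = 2.850985 mg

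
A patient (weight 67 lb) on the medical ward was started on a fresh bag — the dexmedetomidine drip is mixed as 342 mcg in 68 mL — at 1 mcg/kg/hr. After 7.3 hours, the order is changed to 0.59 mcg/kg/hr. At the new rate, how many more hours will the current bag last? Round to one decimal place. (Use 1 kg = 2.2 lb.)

6.7 hours

Initial rate:
Weight = 67 lb ÷ 2.2 lb/kg = 30.45455 kg
Dose = 1 mcg/kg/hr × 30.45455 kg = 30.45455 mcg/hr
Concentration = 342 mcg ÷ 68 mL = 5.029412 mcg/mL
Rate = 30.45455 mcg/hr ÷ 5.029412 mcg/mL = 6.05529 mL/hr
Volume infused so far = 6.05529 mL/hr × 7.3 hr = 44.20362 mL
Volume remaining = 68 − 44.20362 = 23.79638 mL
New rate:
Dose = 0.59 mcg/kg/hr × 30.45455 kg = 17.96818 mcg/hr
Rate = 17.96818 mcg/hr ÷ 5.029412 mcg/mL = 3.572621 mL/hr
Time remaining = 23.79638 mL ÷ 3.572621 mL/hr = 6.660764 hr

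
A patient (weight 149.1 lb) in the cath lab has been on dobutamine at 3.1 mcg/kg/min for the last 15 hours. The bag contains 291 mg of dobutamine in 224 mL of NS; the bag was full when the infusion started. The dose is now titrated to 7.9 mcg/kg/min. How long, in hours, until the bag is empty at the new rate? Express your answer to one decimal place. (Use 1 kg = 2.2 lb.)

3.2 hours

Initial rate:
Weight = 149.1 lb ÷ 2.2 lb/kg = 67.77273 kg
Dose = 3.1 mcg/kg/min × 67.77273 kg = 210.0955 mcg/min
210.0955 mcg/min × 60 min/hr = 12605.73 mcg/hr
Concentration = 291 mg ÷ 224 mL = 1.299107 mg/mL = 1299.107 mcg/mL
Rate = 12605.73 mcg/hr ÷ 1299.107 mcg/mL = 9.703378 mL/hr
Volume infused so far = 9.703378 mL/hr × 15 hr = 145.5507 mL
Volume remaining = 224 − 145.5507 = 78.44933 mL
New rate:
Dose = 7.9 mcg/kg/min × 67.77273 kg = 535.4045 mcg/min
535.4045 mcg/min × 60 min/hr = 32124.27 mcg/hr
Rate = 32124.27 mcg/hr ÷ 1299.107 mcg/mL = 24.72796 mL/hr
Time remaining = 78.44933 mL ÷ 24.72796 mL/hr = 3.172495 hr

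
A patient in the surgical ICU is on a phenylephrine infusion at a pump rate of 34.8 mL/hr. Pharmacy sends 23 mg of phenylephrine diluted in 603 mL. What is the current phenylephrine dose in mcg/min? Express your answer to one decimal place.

22.1 mcg/min

Concentration = 23 mg ÷ 603 mL = 0.03814262 mg/mL = 38.14262 mcg/mL
Drug rate = 34.8 mL/hr × 38.14262 mcg/mL = 1327.363 mcg/hr
1327.363 mcg/hr ÷ 60 min/hr = 22.12272 mcg/min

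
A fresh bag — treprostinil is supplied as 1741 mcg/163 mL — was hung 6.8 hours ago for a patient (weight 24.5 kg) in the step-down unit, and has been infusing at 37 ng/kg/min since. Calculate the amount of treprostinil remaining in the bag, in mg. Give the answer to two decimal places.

Dose = 37 ng/kg/min × 24.5 kg = 906.5 ng/min
906.5 ng/min × 60 min/hr = 54390 ng/hr
Concentration = 1741 mcg ÷ 163 mL = 10.68098 mcg/mL = 10680.98 ng/mL
Rate = 54390 ng/hr ÷ 10680.98 ng/mL = 5.092229 mL/hr
Volume infused = 5.092229 mL/hr × 6.8 hr = 34.62715 mL
Volume remaining = 163 − 34.62715 = 128.3728 mL
Drug remaining = 128.3728 mL × 10680.98 ng/mL = 1371148 ng = 1.371148 mg

1.37 mg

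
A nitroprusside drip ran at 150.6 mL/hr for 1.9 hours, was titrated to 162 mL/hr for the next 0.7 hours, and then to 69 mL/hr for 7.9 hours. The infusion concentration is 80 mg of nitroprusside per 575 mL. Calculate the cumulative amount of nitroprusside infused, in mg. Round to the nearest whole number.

Concentration = 80 mg ÷ 575 mL = 0.1391304 mg/mL
Stage 1: 150.6 mL/hr × 1.9 hr = 286.14 mL → 286.14 mL × 0.1391304 mg/mL = 39.81078 mg
Stage 2: 162 mL/hr × 0.7 hr = 113.4 mL → 113.4 mL × 0.1391304 mg/mL = 15.77739 mg
Stage 3: 69 mL/hr × 7.9 hr = 545.1 mL → 545.1 mL × 0.1391304 mg/mL = 75.84 mg
Total = 39.81078 + 15.77739 + 75.84 = 131.4282 mg

131 mg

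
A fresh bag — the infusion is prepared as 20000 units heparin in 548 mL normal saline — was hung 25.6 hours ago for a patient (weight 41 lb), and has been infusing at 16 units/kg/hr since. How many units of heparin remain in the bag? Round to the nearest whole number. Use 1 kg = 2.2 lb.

Weight = 41 lb ÷ 2.2 lb/kg = 18.63636 kg
Dose = 16 units/kg/hr × 18.63636 kg = 298.1818 units/hr
Concentration = 20000 units ÷ 548 mL = 36.49635 units/mL
Rate = 298.1818 units/hr ÷ 36.49635 units/mL = 8.170182 mL/hr
Volume infused = 8.170182 mL/hr × 25.6 hr = 209.1567 mL
Volume remaining = 548 − 209.1567 = 338.8433 mL
Drug remaining = 338.8433 mL × 36.49635 units/mL = 12366.55 units

12367 units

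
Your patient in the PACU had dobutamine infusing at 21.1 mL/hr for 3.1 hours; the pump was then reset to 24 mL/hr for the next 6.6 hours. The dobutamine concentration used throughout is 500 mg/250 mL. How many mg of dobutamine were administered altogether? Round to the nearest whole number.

448 mg

Concentration = 500 mg ÷ 250 mL = 2 mg/mL
Stage 1: 21.1 mL/hr × 3.1 hr = 65.41 mL → 65.41 mL × 2 mg/mL = 130.82 mg
Stage 2: 24 mL/hr × 6.6 hr = 158.4 mL → 158.4 mL × 2 mg/mL = 316.8 mg
Total = 130.82 + 316.8 = 447.62 mg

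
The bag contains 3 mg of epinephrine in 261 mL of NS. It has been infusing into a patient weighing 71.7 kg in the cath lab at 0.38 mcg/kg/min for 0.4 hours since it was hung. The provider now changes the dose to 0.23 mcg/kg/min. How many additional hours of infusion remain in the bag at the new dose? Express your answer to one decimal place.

Initial rate:
Dose = 0.38 mcg/kg/min × 71.7 kg = 27.246 mcg/min
27.246 mcg/min × 60 min/hr = 1634.76 mcg/hr
Concentration = 3 mg ÷ 261 mL = 0.01149425 mg/mL = 11.49425 mcg/mL
Rate = 1634.76 mcg/hr ÷ 11.49425 mcg/mL = 142.2241 mL/hr
Volume infused so far = 142.2241 mL/hr × 0.4 hr = 56.88965 mL
Volume remaining = 261 − 56.88965 = 204.1104 mL
New rate:
Dose = 0.23 mcg/kg/min × 71.7 kg = 16.491 mcg/min
16.491 mcg/min × 60 min/hr = 989.46 mcg/hr
Rate = 989.46 mcg/hr ÷ 11.49425 mcg/mL = 86.08302 mL/hr
Time remaining = 204.1104 mL ÷ 86.08302 mL/hr = 2.371087 hr

2.4 hours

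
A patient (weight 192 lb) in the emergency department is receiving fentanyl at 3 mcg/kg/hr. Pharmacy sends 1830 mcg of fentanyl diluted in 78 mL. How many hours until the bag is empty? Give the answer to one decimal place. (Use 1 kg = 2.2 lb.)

7.0 hours

Weight = 192 lb ÷ 2.2 lb/kg = 87.27273 kg
Dose = 3 mcg/kg/hr × 87.27273 kg = 261.8182 mcg/hr
Concentration = 1830 mcg ÷ 78 mL = 23.46154 mcg/mL
Rate = 261.8182 mcg/hr ÷ 23.46154 mcg/mL = 11.15946 mL/hr
Duration = 78 mL ÷ 11.15946 mL/hr = 6.989583 hr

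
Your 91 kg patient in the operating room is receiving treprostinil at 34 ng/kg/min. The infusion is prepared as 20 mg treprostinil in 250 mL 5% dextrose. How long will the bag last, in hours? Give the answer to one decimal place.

107.7 hours

Dose = 34 ng/kg/min × 91 kg = 3094 ng/min
3094 ng/min × 60 min/hr = 185640 ng/hr
Concentration = 20 mg ÷ 250 mL = 0.08 mg/mL = 80000 ng/mL
Rate = 185640 ng/hr ÷ 80000 ng/mL = 2.3205 mL/hr
Duration = 250 mL ÷ 2.3205 mL/hr = 107.7354 hr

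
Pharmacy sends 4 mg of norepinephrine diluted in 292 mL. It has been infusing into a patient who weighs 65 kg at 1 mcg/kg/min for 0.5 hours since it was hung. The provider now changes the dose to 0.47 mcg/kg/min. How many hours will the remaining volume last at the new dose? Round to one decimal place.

Initial rate:
Dose = 1 mcg/kg/min × 65 kg = 65 mcg/min
65 mcg/min × 60 min/hr = 3900 mcg/hr
Concentration = 4 mg ÷ 292 mL = 0.01369863 mg/mL = 13.69863 mcg/mL
Rate = 3900 mcg/hr ÷ 13.69863 mcg/mL = 284.7 mL/hr
Volume infused so far = 284.7 mL/hr × 0.5 hr = 142.35 mL
Volume remaining = 292 − 142.35 = 149.65 mL
New rate:
Dose = 0.47 mcg/kg/min × 65 kg = 30.55 mcg/min
30.55 mcg/min × 60 min/hr = 1833 mcg/hr
Rate = 1833 mcg/hr ÷ 13.69863 mcg/mL = 133.809 mL/hr
Time remaining = 149.65 mL ÷ 133.809 mL/hr = 1.118385 hr

1.1 hours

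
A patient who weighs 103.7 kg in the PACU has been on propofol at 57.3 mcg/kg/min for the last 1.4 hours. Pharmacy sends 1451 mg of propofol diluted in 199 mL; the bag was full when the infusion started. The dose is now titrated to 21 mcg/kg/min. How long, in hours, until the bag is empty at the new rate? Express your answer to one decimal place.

Initial rate:
Dose = 57.3 mcg/kg/min × 103.7 kg = 5942.01 mcg/min
5942.01 mcg/min × 60 min/hr = 356520.6 mcg/hr
Concentration = 1451 mg ÷ 199 mL = 7.291457 mg/mL = 7291.457 mcg/mL
Rate = 356520.6 mcg/hr ÷ 7291.457 mcg/mL = 48.89566 mL/hr
Volume infused so far = 48.89566 mL/hr × 1.4 hr = 68.45392 mL
Volume remaining = 199 − 68.45392 = 130.5461 mL
New rate:
Dose = 21 mcg/kg/min × 103.7 kg = 2177.7 mcg/min
2177.7 mcg/min × 60 min/hr = 130662 mcg/hr
Rate = 130662 mcg/hr ÷ 7291.457 mcg/mL = 17.91987 mL/hr
Time remaining = 130.5461 mL ÷ 17.91987 mL/hr = 7.284988 hr

7.3 hours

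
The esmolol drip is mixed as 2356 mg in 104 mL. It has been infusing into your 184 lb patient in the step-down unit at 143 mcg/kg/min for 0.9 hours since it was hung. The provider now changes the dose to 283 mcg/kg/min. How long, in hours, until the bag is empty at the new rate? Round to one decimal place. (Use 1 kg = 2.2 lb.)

1.2 hours

Initial rate:
Weight = 184 lb ÷ 2.2 lb/kg = 83.63636 kg
Dose = 143 mcg/kg/min × 83.63636 kg = 11960 mcg/min
11960 mcg/min × 60 min/hr = 717600 mcg/hr
Concentration = 2356 mg ÷ 104 mL = 22.65385 mg/mL = 22653.85 mcg/mL
Rate = 717600 mcg/hr ÷ 22653.85 mcg/mL = 31.67674 mL/hr
Volume infused so far = 31.67674 mL/hr × 0.9 hr = 28.50907 mL
Volume remaining = 104 − 28.50907 = 75.49093 mL
New rate:
Dose = 283 mcg/kg/min × 83.63636 kg = 23669.09 mcg/min
23669.09 mcg/min × 60 min/hr = 1420145 mcg/hr
Rate = 1420145 mcg/hr ÷ 22653.85 mcg/mL = 62.68893 mL/hr
Time remaining = 75.49093 mL ÷ 62.68893 mL/hr = 1.204215 hr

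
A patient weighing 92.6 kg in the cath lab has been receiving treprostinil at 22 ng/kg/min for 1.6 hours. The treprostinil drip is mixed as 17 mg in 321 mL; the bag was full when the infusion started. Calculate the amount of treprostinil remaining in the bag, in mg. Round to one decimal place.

Dose = 22 ng/kg/min × 92.6 kg = 2037.2 ng/min
2037.2 ng/min × 60 min/hr = 122232 ng/hr
Concentration = 17 mg ÷ 321 mL = 0.0529595 mg/mL = 52959.5 ng/mL
Rate = 122232 ng/hr ÷ 52959.5 ng/mL = 2.308028 mL/hr
Volume infused = 2.308028 mL/hr × 1.6 hr = 3.692844 mL
Volume remaining = 321 − 3.692844 = 317.3072 mL
Drug remaining = 317.3072 mL × 52959.5 ng/mL = 16804429 ng = 16.80443 mg

16.8 mg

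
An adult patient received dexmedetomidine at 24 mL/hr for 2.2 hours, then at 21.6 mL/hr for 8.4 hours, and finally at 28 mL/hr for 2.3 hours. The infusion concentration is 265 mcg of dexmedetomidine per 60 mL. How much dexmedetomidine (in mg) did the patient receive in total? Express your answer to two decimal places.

1.32 mg

Concentration = 265 mcg ÷ 60 mL = 4.416667 mcg/mL
Stage 1: 24 mL/hr × 2.2 hr = 52.8 mL → 52.8 mL × 4.416667 mcg/mL = 233.2 mcg
Stage 2: 21.6 mL/hr × 8.4 hr = 181.44 mL → 181.44 mL × 4.416667 mcg/mL = 801.36 mcg
Stage 3: 28 mL/hr × 2.3 hr = 64.4 mL → 64.4 mL × 4.416667 mcg/mL = 284.4333 mcg
Total = 233.2 + 801.36 + 284.4333 = 1318.993 mcg = 1.318993 mg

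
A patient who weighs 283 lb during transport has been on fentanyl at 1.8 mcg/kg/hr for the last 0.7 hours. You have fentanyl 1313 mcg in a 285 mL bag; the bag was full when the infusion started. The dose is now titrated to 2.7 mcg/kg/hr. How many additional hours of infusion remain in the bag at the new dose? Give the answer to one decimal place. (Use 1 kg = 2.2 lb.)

Initial rate:
Weight = 283 lb ÷ 2.2 lb/kg = 128.6364 kg
Dose = 1.8 mcg/kg/hr × 128.6364 kg = 231.5455 mcg/hr
Concentration = 1313 mcg ÷ 285 mL = 4.607018 mcg/mL
Rate = 231.5455 mcg/hr ÷ 4.607018 mcg/mL = 50.2593 mL/hr
Volume infused so far = 50.2593 mL/hr × 0.7 hr = 35.18151 mL
Volume remaining = 285 − 35.18151 = 249.8185 mL
New rate:
Dose = 2.7 mcg/kg/hr × 128.6364 kg = 347.3182 mcg/hr
Rate = 347.3182 mcg/hr ÷ 4.607018 mcg/mL = 75.38894 mL/hr
Time remaining = 249.8185 mL ÷ 75.38894 mL/hr = 3.313729 hr

3.3 hours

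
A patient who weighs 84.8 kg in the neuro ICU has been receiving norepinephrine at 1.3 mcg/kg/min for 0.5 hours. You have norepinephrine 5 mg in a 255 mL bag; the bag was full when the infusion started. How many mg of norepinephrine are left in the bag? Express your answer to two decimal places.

1.69 mg

Dose = 1.3 mcg/kg/min × 84.8 kg = 110.24 mcg/min
110.24 mcg/min × 60 min/hr = 6614.4 mcg/hr
Concentration = 5 mg ÷ 255 mL = 0.01960784 mg/mL = 19.60784 mcg/mL
Rate = 6614.4 mcg/hr ÷ 19.60784 mcg/mL = 337.3344 mL/hr
Volume infused = 337.3344 mL/hr × 0.5 hr = 168.6672 mL
Volume remaining = 255 − 168.6672 = 86.3328 mL
Drug remaining = 86.3328 mL × 19.60784 mcg/mL = 1692.8 mcg = 1.6928 mg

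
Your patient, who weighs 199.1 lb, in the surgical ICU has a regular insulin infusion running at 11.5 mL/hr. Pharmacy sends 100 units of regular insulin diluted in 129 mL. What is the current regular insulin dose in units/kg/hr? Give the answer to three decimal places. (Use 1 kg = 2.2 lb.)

0.099 units/kg/hr

Weight = 199.1 lb ÷ 2.2 lb/kg = 90.5 kg
Concentration = 100 units ÷ 129 mL = 0.7751938 units/mL
Drug rate = 11.5 mL/hr × 0.7751938 units/mL = 8.914729 units/hr
8.914729 units/hr ÷ 90.5 kg = 0.09850529 units/kg/hr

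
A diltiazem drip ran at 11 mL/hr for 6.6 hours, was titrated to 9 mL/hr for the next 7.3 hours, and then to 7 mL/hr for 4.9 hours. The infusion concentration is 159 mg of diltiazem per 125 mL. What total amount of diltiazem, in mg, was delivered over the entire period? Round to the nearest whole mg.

Concentration = 159 mg ÷ 125 mL = 1.272 mg/mL
Stage 1: 11 mL/hr × 6.6 hr = 72.6 mL → 72.6 mL × 1.272 mg/mL = 92.3472 mg
Stage 2: 9 mL/hr × 7.3 hr = 65.7 mL → 65.7 mL × 1.272 mg/mL = 83.5704 mg
Stage 3: 7 mL/hr × 4.9 hr = 34.3 mL → 34.3 mL × 1.272 mg/mL = 43.6296 mg
Total = 92.3472 + 83.5704 + 43.6296 = 219.5472 mg

220 mg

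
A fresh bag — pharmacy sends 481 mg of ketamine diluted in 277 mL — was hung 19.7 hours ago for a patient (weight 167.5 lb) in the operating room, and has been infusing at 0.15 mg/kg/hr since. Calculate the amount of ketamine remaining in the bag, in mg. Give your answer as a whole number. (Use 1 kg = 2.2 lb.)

Weight = 167.5 lb ÷ 2.2 lb/kg = 76.13636 kg
Dose = 0.15 mg/kg/hr × 76.13636 kg = 11.42045 mg/hr
Concentration = 481 mg ÷ 277 mL = 1.736462 mg/mL
Rate = 11.42045 mg/hr ÷ 1.736462 mg/mL = 6.576852 mL/hr
Volume infused = 6.576852 mL/hr × 19.7 hr = 129.564 mL
Volume remaining = 277 − 129.564 = 147.436 mL
Drug remaining = 147.436 mL × 1.736462 mg/mL = 256.017 mg

256 mg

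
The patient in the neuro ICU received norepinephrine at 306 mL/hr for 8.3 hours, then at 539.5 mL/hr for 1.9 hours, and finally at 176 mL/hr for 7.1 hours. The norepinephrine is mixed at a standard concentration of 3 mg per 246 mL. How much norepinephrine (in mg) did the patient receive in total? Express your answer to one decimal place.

Concentration = 3 mg ÷ 246 mL = 0.01219512 mg/mL
Stage 1: 306 mL/hr × 8.3 hr = 2539.8 mL → 2539.8 mL × 0.01219512 mg/mL = 30.97317 mg
Stage 2: 539.5 mL/hr × 1.9 hr = 1025.05 mL → 1025.05 mL × 0.01219512 mg/mL = 12.50061 mg
Stage 3: 176 mL/hr × 7.1 hr = 1249.6 mL → 1249.6 mL × 0.01219512 mg/mL = 15.23902 mg
Total = 30.97317 + 12.50061 + 15.23902 = 58.7128 mg

58.7 mg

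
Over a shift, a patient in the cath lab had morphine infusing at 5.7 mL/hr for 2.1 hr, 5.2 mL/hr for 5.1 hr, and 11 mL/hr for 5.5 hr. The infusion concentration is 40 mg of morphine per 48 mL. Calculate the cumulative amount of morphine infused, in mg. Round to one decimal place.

Concentration = 40 mg ÷ 48 mL = 0.8333333 mg/mL
Stage 1: 5.7 mL/hr × 2.1 hr = 11.97 mL → 11.97 mL × 0.8333333 mg/mL = 9.975 mg
Stage 2: 5.2 mL/hr × 5.1 hr = 26.52 mL → 26.52 mL × 0.8333333 mg/mL = 22.1 mg
Stage 3: 11 mL/hr × 5.5 hr = 60.5 mL → 60.5 mL × 0.8333333 mg/mL = 50.41667 mg
Total = 9.975 + 22.1 + 50.41667 = 82.49167 mg

82.5 mg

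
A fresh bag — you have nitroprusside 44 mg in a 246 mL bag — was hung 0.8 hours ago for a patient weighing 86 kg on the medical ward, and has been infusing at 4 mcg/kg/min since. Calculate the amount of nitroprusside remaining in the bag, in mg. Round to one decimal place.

Dose = 4 mcg/kg/min × 86 kg = 344 mcg/min
344 mcg/min × 60 min/hr = 20640 mcg/hr
Concentration = 44 mg ÷ 246 mL = 0.1788618 mg/mL = 178.8618 mcg/mL
Rate = 20640 mcg/hr ÷ 178.8618 mcg/mL = 115.3964 mL/hr
Volume infused = 115.3964 mL/hr × 0.8 hr = 92.31709 mL
Volume remaining = 246 − 92.31709 = 153.6829 mL
Drug remaining = 153.6829 mL × 178.8618 mcg/mL = 27488 mcg = 27.488 mg

27.5 mg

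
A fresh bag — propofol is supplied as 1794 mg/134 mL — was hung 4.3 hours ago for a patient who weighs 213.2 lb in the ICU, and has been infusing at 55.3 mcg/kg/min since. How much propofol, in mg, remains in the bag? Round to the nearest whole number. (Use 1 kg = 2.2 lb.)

Weight = 213.2 lb ÷ 2.2 lb/kg = 96.90909 kg
Dose = 55.3 mcg/kg/min × 96.90909 kg = 5359.073 mcg/min
5359.073 mcg/min × 60 min/hr = 321544.4 mcg/hr
Concentration = 1794 mg ÷ 134 mL = 13.38806 mg/mL = 13388.06 mcg/mL
Rate = 321544.4 mcg/hr ÷ 13388.06 mcg/mL = 24.01725 mL/hr
Volume infused = 24.01725 mL/hr × 4.3 hr = 103.2742 mL
Volume remaining = 134 − 103.2742 = 30.72583 mL
Drug remaining = 30.72583 mL × 13388.06 mcg/mL = 411359.2 mcg = 411.3592 mg

411 mg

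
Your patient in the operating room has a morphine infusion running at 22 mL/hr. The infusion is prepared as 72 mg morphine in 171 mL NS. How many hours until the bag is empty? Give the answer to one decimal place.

Duration = 171 mL ÷ 22 mL/hr = 7.772727 hr

7.8 hours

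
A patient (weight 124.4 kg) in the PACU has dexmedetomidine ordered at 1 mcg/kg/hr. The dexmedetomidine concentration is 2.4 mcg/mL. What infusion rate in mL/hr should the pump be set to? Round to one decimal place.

51.8 mL/hr

Dose = 1 mcg/kg/hr × 124.4 kg = 124.4 mcg/hr
Rate = 124.4 mcg/hr ÷ 2.4 mcg/mL = 51.83333 mL/hr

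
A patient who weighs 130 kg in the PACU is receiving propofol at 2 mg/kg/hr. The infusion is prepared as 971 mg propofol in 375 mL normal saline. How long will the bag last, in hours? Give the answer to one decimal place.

Dose = 2 mg/kg/hr × 130 kg = 260 mg/hr
Concentration = 971 mg ÷ 375 mL = 2.589333 mg/mL
Rate = 260 mg/hr ÷ 2.589333 mg/mL = 100.4119 mL/hr
Duration = 375 mL ÷ 100.4119 mL/hr = 3.734615 hr

3.7 hours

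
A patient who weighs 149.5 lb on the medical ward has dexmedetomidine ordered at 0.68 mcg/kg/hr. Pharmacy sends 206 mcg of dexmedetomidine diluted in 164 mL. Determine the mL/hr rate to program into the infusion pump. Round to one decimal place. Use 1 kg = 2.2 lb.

Weight = 149.5 lb ÷ 2.2 lb/kg = 67.95455 kg
Dose = 0.68 mcg/kg/hr × 67.95455 kg = 46.20909 mcg/hr
Concentration = 206 mcg ÷ 164 mL = 1.256098 mcg/mL
Rate = 46.20909 mcg/hr ÷ 1.256098 mcg/mL = 36.78782 mL/hr

36.8 mL/hr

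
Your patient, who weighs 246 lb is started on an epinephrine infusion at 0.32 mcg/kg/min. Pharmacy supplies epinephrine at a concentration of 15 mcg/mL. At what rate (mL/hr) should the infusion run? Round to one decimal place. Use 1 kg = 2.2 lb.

Weight = 246 lb ÷ 2.2 lb/kg = 111.8182 kg
Dose = 0.32 mcg/kg/min × 111.8182 kg = 35.78182 mcg/min
35.78182 mcg/min × 60 min/hr = 2146.909 mcg/hr
Rate = 2146.909 mcg/hr ÷ 15 mcg/mL = 143.1273 mL/hr

143.1 mL/hr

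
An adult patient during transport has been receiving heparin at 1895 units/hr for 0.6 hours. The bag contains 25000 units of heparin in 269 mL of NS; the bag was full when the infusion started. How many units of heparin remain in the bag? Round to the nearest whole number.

23863 units

Concentration = 25000 units ÷ 269 mL = 92.9368 units/mL
Rate = 1895 units/hr ÷ 92.9368 units/mL = 20.3902 mL/hr
Volume infused = 20.3902 mL/hr × 0.6 hr = 12.23412 mL
Volume remaining = 269 − 12.23412 = 256.7659 mL
Drug remaining = 256.7659 mL × 92.9368 units/mL = 23863 units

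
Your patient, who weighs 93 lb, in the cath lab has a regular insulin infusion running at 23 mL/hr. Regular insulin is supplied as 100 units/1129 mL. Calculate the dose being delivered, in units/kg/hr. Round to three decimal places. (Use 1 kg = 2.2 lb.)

0.048 units/kg/hr

Weight = 93 lb ÷ 2.2 lb/kg = 42.27273 kg
Concentration = 100 units ÷ 1129 mL = 0.08857396 units/mL
Drug rate = 23 mL/hr × 0.08857396 units/mL = 2.037201 units/hr
2.037201 units/hr ÷ 42.27273 kg = 0.04819185 units/kg/hr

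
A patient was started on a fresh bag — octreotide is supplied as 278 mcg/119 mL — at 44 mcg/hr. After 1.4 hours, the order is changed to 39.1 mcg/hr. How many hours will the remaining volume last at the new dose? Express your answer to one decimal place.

Initial rate:
Concentration = 278 mcg ÷ 119 mL = 2.336134 mcg/mL
Rate = 44 mcg/hr ÷ 2.336134 mcg/mL = 18.83453 mL/hr
Volume infused so far = 18.83453 mL/hr × 1.4 hr = 26.36835 mL
Volume remaining = 119 − 26.36835 = 92.63165 mL
New rate:
Rate = 39.1 mcg/hr ÷ 2.336134 mcg/mL = 16.73705 mL/hr
Time remaining = 92.63165 mL ÷ 16.73705 mL/hr = 5.534527 hr

5.5 hours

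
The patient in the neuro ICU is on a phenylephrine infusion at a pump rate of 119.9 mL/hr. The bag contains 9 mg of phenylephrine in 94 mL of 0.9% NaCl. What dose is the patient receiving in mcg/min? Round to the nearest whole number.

191 mcg/min

Concentration = 9 mg ÷ 94 mL = 0.09574468 mg/mL = 95.74468 mcg/mL
Drug rate = 119.9 mL/hr × 95.74468 mcg/mL = 11479.79 mcg/hr
11479.79 mcg/hr ÷ 60 min/hr = 191.3298 mcg/min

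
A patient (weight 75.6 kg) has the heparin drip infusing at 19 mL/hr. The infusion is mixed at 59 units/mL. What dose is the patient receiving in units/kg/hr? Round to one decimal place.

Drug rate = 19 mL/hr × 59 units/mL = 1121 units/hr
1121 units/hr ÷ 75.6 kg = 14.82804 units/kg/hr

14.8 units/kg/hr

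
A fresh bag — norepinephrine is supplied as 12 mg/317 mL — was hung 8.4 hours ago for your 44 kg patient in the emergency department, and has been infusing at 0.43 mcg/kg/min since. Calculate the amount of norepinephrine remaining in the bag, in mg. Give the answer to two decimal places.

2.46 mg

Dose = 0.43 mcg/kg/min × 44 kg = 18.92 mcg/min
18.92 mcg/min × 60 min/hr = 1135.2 mcg/hr
Concentration = 12 mg ÷ 317 mL = 0.03785489 mg/mL = 37.85489 mcg/mL
Rate = 1135.2 mcg/hr ÷ 37.85489 mcg/mL = 29.9882 mL/hr
Volume infused = 29.9882 mL/hr × 8.4 hr = 251.9009 mL
Volume remaining = 317 − 251.9009 = 65.09912 mL
Drug remaining = 65.09912 mL × 37.85489 mcg/mL = 2464.32 mcg = 2.46432 mg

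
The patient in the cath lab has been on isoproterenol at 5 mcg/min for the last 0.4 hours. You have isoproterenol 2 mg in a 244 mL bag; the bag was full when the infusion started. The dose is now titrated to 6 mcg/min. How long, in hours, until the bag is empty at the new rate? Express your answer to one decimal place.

5.2 hours

Initial rate:
5 mcg/min × 60 min/hr = 300 mcg/hr
Concentration = 2 mg ÷ 244 mL = 0.008196721 mg/mL = 8.196721 mcg/mL
Rate = 300 mcg/hr ÷ 8.196721 mcg/mL = 36.6 mL/hr
Volume infused so far = 36.6 mL/hr × 0.4 hr = 14.64 mL
Volume remaining = 244 − 14.64 = 229.36 mL
New rate:
6 mcg/min × 60 min/hr = 360 mcg/hr
Rate = 360 mcg/hr ÷ 8.196721 mcg/mL = 43.92 mL/hr
Time remaining = 229.36 mL ÷ 43.92 mL/hr = 5.222222 hr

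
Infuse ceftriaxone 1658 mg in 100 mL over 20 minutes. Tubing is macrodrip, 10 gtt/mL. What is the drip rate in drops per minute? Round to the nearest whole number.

50 gtt/min

100 mL ÷ (20 min) = 5 mL/min
5 mL/min × 10 gtt/mL = 50 gtt/min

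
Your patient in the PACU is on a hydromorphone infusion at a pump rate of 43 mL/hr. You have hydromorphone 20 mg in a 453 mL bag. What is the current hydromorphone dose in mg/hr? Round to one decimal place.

Concentration = 20 mg ÷ 453 mL = 0.04415011 mg/mL
Drug rate = 43 mL/hr × 0.04415011 mg/mL = 1.898455 mg/hr

1.9 mg/hr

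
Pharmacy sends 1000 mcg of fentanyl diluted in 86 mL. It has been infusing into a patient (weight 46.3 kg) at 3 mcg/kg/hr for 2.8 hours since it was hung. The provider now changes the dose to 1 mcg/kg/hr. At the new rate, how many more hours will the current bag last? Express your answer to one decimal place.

Initial rate:
Dose = 3 mcg/kg/hr × 46.3 kg = 138.9 mcg/hr
Concentration = 1000 mcg ÷ 86 mL = 11.62791 mcg/mL
Rate = 138.9 mcg/hr ÷ 11.62791 mcg/mL = 11.9454 mL/hr
Volume infused so far = 11.9454 mL/hr × 2.8 hr = 33.44712 mL
Volume remaining = 86 − 33.44712 = 52.55288 mL
New rate:
Dose = 1 mcg/kg/hr × 46.3 kg = 46.3 mcg/hr
Rate = 46.3 mcg/hr ÷ 11.62791 mcg/mL = 3.9818 mL/hr
Time remaining = 52.55288 mL ÷ 3.9818 mL/hr = 13.19827 hr

13.2 hours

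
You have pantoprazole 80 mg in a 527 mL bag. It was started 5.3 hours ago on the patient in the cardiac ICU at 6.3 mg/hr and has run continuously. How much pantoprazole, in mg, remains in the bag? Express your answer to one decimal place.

46.6 mg

Concentration = 80 mg ÷ 527 mL = 0.1518027 mg/mL
Rate = 6.3 mg/hr ÷ 0.1518027 mg/mL = 41.50125 mL/hr
Volume infused = 41.50125 mL/hr × 5.3 hr = 219.9566 mL
Volume remaining = 527 − 219.9566 = 307.0434 mL
Drug remaining = 307.0434 mL × 0.1518027 mg/mL = 46.61 mg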